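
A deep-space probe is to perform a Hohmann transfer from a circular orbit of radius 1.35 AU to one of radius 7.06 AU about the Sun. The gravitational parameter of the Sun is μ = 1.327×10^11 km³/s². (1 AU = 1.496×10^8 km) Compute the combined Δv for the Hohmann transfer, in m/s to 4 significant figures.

In km: r₁ = 1.35 × 1.496×10^8 = 2.0196×10^8 km; r₂ = 7.06 × 1.496×10^8 = 1.056176×10^9 km.
Transfer-ellipse semi-major axis a_t = (r₁ + r₂)/2 = (2.0196×10^8 + 1.056176×10^9)/2 = 6.29068×10^8 km.
At r₁ the circular-orbit speed is v₁ = √(μ/r₁) = 25.633 km/s.
On the transfer ellipse at r₁, vis-viva gives v_p = √[μ(2/r₁ − 1/a_t)] = 33.214 km/s.
First burn Δv₁ = |v_p − v₁| = 7.581 km/s.
At r₂, v₂ = √(μ/r₂) = 11.209 km/s.
Transfer-orbit speed at r₂: v_a = √[μ(2/r₂ − 1/a_t)] = 6.3511 km/s.
Second burn Δv₂ = |v₂ − v_a| = 4.858 km/s.
Δv = Δv₁ + Δv₂ = 7.581 + 4.858 = 12.44 km/s.

Δv = 12440 m/s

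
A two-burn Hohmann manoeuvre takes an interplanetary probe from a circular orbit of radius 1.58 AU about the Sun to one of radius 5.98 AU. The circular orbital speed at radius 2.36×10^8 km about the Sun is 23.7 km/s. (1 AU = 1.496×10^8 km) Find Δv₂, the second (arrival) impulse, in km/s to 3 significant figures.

Δv₂ = 4.30 km/s

From the circular-orbit relation v² = μ/r at r = 2.36×10^8 km: μ = v²r = (23.7)² × 2.36×10^8 = 1.32559×10^11 km³/s².
In km: r₁ = 1.58 × 1.496×10^8 = 2.36368×10^8 km; r₂ = 5.98 × 1.496×10^8 = 8.94608×10^8 km.
Transfer-ellipse semi-major axis a_t = (r₁ + r₂)/2 = (2.36368×10^8 + 8.94608×10^8)/2 = 5.65488×10^8 km.
On the circular orbit at r = 8.94608×10^8 km, v_c = √(μ/r) = 12.173 km/s.
Vis-viva on the transfer ellipse at r = 8.94608×10^8 km gives v_t = √[μ(2/r − 1/a_t)] = 7.8699 km/s.
Δv₂ = |v_t − v_c| = |7.8699 − 12.173| = 4.303 km/s.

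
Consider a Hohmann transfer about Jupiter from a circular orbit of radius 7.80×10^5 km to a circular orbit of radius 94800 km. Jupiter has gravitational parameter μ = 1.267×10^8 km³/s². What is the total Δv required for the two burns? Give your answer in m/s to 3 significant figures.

Δv = 19100 m/s

The Hohmann ellipse has a_t = (r₁ + r₂)/2 = 4.374×10^5 km.
At r₁ the circular-orbit speed is v₁ = √(μ/r₁) = 12.745 km/s.
Transfer-orbit speed at r₁ (vis-viva): v_a = √[μ(2/r₁ − 1/a_t)] = 5.9334 km/s.
First burn Δv₁ = |v_a − v₁| = 6.812 km/s.
Circular speed at r₂: v₂ = √(μ/r₂) = 36.56 km/s.
Transfer-orbit speed at r₂: v_p = √[μ(2/r₂ − 1/a_t)] = 48.82 km/s.
Second burn Δv₂ = |v₂ − v_p| = 12.26 km/s.
Δv = Δv₁ + Δv₂ = 6.812 + 12.26 = 19.07 km/s.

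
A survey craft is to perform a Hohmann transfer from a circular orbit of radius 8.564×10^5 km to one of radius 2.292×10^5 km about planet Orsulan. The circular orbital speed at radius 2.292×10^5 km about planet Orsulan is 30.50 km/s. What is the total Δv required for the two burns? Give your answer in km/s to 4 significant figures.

From the circular-orbit relation v² = μ/r at r = 2.292×10^5 km: μ = v²r = (30.50)² × 2.292×10^5 = 2.13213×10^8 km³/s².
Semi-major axis of the transfer orbit: a_t = (8.564×10^5 + 2.292×10^5)/2 = 5.428×10^5 km.
Circular speed at r₁: v₁ = √(μ/r₁) = √(2.13213×10^8/8.564×10^5) = 15.77861 km/s.
On the transfer ellipse at r₁, vis-viva equation gives v_a = √[μ(2/r₁ − 1/a_t)] = 10.25312 km/s.
First burn Δv₁ = |v_a − v₁| = 5.525 km/s.
At r₂, v₂ = √(μ/r₂) = 30.500 km/s.
Transfer-orbit speed at r₂: v_p = √[μ(2/r₂ − 1/a_t)] = 38.311 km/s.
Second burn Δv₂ = |v₂ − v_p| = 7.811 km/s.
Δv = Δv₁ + Δv₂ = 5.525 + 7.811 = 13.34 km/s.

Δv = 13.34 km/s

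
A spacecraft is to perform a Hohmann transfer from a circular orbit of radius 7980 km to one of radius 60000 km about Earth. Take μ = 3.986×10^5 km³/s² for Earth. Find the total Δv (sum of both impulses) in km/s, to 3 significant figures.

Semi-major axis of the transfer orbit: a_t = (7980 + 60000)/2 = 33990 km.
At r₁ the circular-orbit speed is v₁ = √(μ/r₁) = 7.0675 km/s.
Transfer-orbit speed at r₁ (vis-viva): v_p = √[μ(2/r₁ − 1/a_t)] = 9.3900 km/s.
First burn Δv₁ = |v_p − v₁| = 2.3225 km/s.
At r₂, v₂ = √(μ/r₂) = 2.5775 km/s.
Transfer-orbit speed at r₂: v_a = √[μ(2/r₂ − 1/a_t)] = 1.2489 km/s.
Second burn Δv₂ = |v₂ − v_a| = 1.3286 km/s.
Total Δv = Δv₁ + Δv₂ = 3.651 km/s.

Δv = 3.65 km/s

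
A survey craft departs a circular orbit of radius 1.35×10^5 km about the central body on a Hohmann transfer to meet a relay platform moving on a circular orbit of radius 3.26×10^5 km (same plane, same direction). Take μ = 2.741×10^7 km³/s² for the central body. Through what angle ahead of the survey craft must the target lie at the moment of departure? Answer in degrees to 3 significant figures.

Transfer-ellipse semi-major axis a_t = (r₁ + r₂)/2 = (1.350×10^5 + 3.260×10^5)/2 = 2.305×10^5 km.
Transfer time t = π√(a_t³/μ) = 66410 s.
Target angular speed ω₂ = √(μ/r₂³) = 2.813×10^-5 rad/s.
Angle swept by the target during transfer: ω₂·t = 1.868 rad = 107.0°.
Arrival is 180° from departure on the ellipse, so φ = 180° − 107.0° = 73.0°.

φ = 73.0°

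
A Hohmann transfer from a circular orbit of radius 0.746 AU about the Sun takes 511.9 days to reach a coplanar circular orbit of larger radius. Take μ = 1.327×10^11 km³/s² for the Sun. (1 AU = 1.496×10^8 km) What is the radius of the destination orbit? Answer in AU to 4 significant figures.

In km: r₁ = 0.746 × 1.496×10^8 = 1.116016×10^8 km.
Transfer time t = 511.9 days = 4.422816×10^7 s, and t = π√(a_t³/μ).
So a_t = (μ t²/π²)^(1/3) = (1.327×10^11 × (4.422816×10^7)² / π²)^(1/3) = 2.9739×10^8 km.
Since a_t = (r₁ + r₂)/2, r₂ = 2a_t − r₁ = 2×2.9739×10^8 − 1.116016×10^8 = 4.831784×10^8 km.
In AU: r₂ = 4.831784×10^8 / 1.496×10^8 = 3.230 AU.

r₂ = 3.230 AU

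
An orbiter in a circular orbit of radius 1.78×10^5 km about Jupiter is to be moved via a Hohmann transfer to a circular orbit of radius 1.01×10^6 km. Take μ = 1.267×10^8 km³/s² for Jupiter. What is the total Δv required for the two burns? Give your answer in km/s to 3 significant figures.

Transfer-ellipse semi-major axis a_t = (r₁ + r₂)/2 = (1.780×10^5 + 1.010×10^6)/2 = 5.940×10^5 km.
At r₁ the circular-orbit speed is v₁ = √(μ/r₁) = 26.68 km/s.
On the transfer ellipse at r₁, vis-viva gives v_p = √[μ(2/r₁ − 1/a_t)] = 34.79 km/s.
First burn Δv₁ = |v_p − v₁| = 8.110 km/s.
At r₂, v₂ = √(μ/r₂) = 11.20 km/s.
Transfer-orbit speed at r₂: v_a = √[μ(2/r₂ − 1/a_t)] = 6.131 km/s.
Second burn Δv₂ = |v₂ − v_a| = 5.069 km/s.
Δv = Δv₁ + Δv₂ = 8.110 + 5.069 = 13.18 km/s.

Δv = 13.2 km/s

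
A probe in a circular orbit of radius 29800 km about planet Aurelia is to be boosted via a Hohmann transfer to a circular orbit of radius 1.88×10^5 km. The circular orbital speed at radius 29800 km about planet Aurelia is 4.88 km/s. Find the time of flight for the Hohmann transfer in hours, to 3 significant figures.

From the circular-orbit relation v² = μ/r at r = 29800 km: μ = v²r = (4.88)² × 29800 = 7.09669×10^5 km³/s².
The Hohmann ellipse has a_t = (r₁ + r₂)/2 = 1.089×10^5 km.
By Kepler's third law the transfer-orbit period is T = 2π√(a_t³/μ), so t = T/2 = 1.340×10^5 s.
Converting: 1.340×10^5 s ÷ 3600 s/hour = 37.2 hours.

t = 37.2 hours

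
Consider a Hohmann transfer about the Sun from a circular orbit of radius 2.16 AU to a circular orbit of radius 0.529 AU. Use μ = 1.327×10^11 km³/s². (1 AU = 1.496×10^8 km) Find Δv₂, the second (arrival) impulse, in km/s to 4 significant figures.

In km: r₁ = 2.16 × 1.496×10^8 = 3.23136×10^8 km; r₂ = 0.529 × 1.496×10^8 = 7.91384×10^7 km.
The Hohmann ellipse has a_t = (r₁ + r₂)/2 = 2.011372×10^8 km.
Circular speed at r = 7.91384×10^7 km: v_c = √(μ/r) = 40.95 km/s.
Transfer-orbit speed at the same r (vis-viva, a = a_t): v_t = √[μ(2/r − 1/a_t)] = 51.90 km/s.
Δv₂ = |v_t − v_c| = |51.90 − 40.95| = 10.95 km/s.

Δv₂ = 10.95 km/s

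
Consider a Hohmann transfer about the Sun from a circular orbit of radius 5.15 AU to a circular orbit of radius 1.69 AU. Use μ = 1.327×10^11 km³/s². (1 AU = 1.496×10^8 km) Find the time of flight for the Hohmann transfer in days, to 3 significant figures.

t = 1160 days

In km: r₁ = 5.15 × 1.496×10^8 = 7.7044×10^8 km; r₂ = 1.69 × 1.496×10^8 = 2.52824×10^8 km.
The Hohmann ellipse has a_t = (r₁ + r₂)/2 = 5.11632×10^8 km.
Transfer time t = π√(a_t³/μ) = π√((5.11632×10^8)³ / 1.327×10^11) = 9.980×10^7 s.
Converting: 9.980×10^7 s ÷ 86400 s/day = 1160 days.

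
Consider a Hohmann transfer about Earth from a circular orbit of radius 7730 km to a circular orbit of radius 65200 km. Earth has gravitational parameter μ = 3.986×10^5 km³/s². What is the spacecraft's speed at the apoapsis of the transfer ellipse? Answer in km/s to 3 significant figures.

The Hohmann ellipse has a_t = (r₁ + r₂)/2 = 36465 km.
At apoapsis, r = 65200 km.
Vis-viva: v = √[μ(2/r − 1/a_t)] = √[3.986×10^5 × (2/65200 − 1/36465)] = 1.138 km/s.

v = 1.14 km/s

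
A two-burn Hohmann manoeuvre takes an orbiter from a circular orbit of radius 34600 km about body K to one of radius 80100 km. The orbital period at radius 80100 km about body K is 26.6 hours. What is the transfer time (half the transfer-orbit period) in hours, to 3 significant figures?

t = 8.06 hours

From Kepler's third law T² = 4π²r³/μ at r = 80100 km, T = 26.6 hours = 26.6 × 3600 s = 95760 s: μ = 4π²r³/T² = 2.21253×10^6 km³/s².
Transfer-ellipse semi-major axis a_t = (r₁ + r₂)/2 = (34600 + 80100)/2 = 57350 km.
By Kepler's third law the transfer-orbit period is T = 2π√(a_t³/μ), so t = T/2 = 29010 s.
Converting: 29010 s ÷ 3600 s/hour = 8.06 hours.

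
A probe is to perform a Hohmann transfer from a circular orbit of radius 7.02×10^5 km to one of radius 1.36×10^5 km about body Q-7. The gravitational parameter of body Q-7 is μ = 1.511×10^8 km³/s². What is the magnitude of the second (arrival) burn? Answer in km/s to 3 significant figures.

The Hohmann ellipse has a_t = (r₁ + r₂)/2 = 4.190×10^5 km.
On the circular orbit at r = 1.360×10^5 km, v_c = √(μ/r) = 33.332 km/s.
Vis-viva on the transfer ellipse at r = 1.360×10^5 km gives v_t = √[μ(2/r − 1/a_t)] = 43.144 km/s.
Δv₂ = |v_t − v_c| = |43.144 − 33.332| = 9.812 km/s.

Δv₂ = 9.81 km/s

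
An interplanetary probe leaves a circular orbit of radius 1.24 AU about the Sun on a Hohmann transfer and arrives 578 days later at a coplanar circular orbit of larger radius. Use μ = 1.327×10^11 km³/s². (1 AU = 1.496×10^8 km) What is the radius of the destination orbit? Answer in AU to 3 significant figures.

r₂ = 3.07 AU

In km: r₁ = 1.24 × 1.496×10^8 = 1.85504×10^8 km.
Transfer time t = 578 days = 4.99392×10^7 s, and t = π√(a_t³/μ).
So a_t = (μ t²/π²)^(1/3) = (1.327×10^11 × (4.99392×10^7)² / π²)^(1/3) = 3.2247×10^8 km.
Since a_t = (r₁ + r₂)/2, r₂ = 2a_t − r₁ = 2×3.2247×10^8 − 1.85504×10^8 = 4.59436×10^8 km.
In AU: r₂ = 4.59436×10^8 / 1.496×10^8 = 3.07 AU.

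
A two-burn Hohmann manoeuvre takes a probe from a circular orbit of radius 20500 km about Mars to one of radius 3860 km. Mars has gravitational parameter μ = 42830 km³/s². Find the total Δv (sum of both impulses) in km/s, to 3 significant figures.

Δv = 1.62 km/s

Transfer-ellipse semi-major axis a_t = (r₁ + r₂)/2 = (20500 + 3860)/2 = 12180 km.
At r₁ the circular-orbit speed is v₁ = √(μ/r₁) = 1.4454 km/s.
On the transfer ellipse at r₁, v² = μ(2/r − 1/a) gives v_a = √[μ(2/r₁ − 1/a_t)] = 0.81371 km/s.
First burn Δv₁ = |v_a − v₁| = 0.6317 km/s.
At r₂, v₂ = √(μ/r₂) = 3.331044 km/s.
Transfer-orbit speed at r₂: v_p = √[μ(2/r₂ − 1/a_t)] = 4.321492 km/s.
Second burn Δv₂ = |v₂ − v_p| = 0.9904 km/s.
Δv = Δv₁ + Δv₂ = 0.6317 + 0.9904 = 1.622 km/s.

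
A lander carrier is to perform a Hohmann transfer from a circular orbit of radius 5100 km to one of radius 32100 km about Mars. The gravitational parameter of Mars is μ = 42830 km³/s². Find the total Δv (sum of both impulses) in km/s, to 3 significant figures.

The Hohmann ellipse has a_t = (r₁ + r₂)/2 = 18600 km.
At r₁ the circular-orbit speed is v₁ = √(μ/r₁) = 2.8979 km/s.
Transfer-orbit speed at r₁ (v² = μ(2/r − 1/a)): v_p = √[μ(2/r₁ − 1/a_t)] = 3.8070 km/s.
First burn Δv₁ = |v_p − v₁| = 0.9091 km/s.
Circular speed at r₂: v₂ = √(μ/r₂) = 1.15511 km/s.
Transfer-orbit speed at r₂: v_a = √[μ(2/r₂ − 1/a_t)] = 0.604853 km/s.
Second burn Δv₂ = |v₂ − v_a| = 0.5503 km/s.
Δv = Δv₁ + Δv₂ = 0.9091 + 0.5503 = 1.459 km/s.

Δv = 1.46 km/s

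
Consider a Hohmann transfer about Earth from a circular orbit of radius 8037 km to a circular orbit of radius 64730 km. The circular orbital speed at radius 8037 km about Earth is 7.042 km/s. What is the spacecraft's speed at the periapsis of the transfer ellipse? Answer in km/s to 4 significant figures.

From the circular-orbit relation v² = μ/r at r = 8037 km: μ = v²r = (7.042)² × 8037 = 3.98553×10^5 km³/s².
Semi-major axis of the transfer orbit: a_t = (8037 + 64730)/2 = 36383.5 km.
The periapsis of the transfer ellipse is at r = 8037 km.
Applying v² = μ(2/r − 1/a_t): v = 9.393 km/s.

v = 9.393 km/s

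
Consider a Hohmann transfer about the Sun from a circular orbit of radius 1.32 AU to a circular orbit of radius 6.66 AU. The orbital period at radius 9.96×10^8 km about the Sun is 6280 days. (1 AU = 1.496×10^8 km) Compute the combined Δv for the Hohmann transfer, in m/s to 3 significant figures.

Δv = 12500 m/s

From Kepler's third law T² = 4π²r³/μ at r = 9.96×10^8 km, T = 6280 days = 6280 × 86400 s = 5.42592×10^8 s: μ = 4π²r³/T² = 1.32492×10^11 km³/s².
In km: r₁ = 1.32 × 1.496×10^8 = 1.97472×10^8 km; r₂ = 6.66 × 1.496×10^8 = 9.96336×10^8 km.
Transfer-ellipse semi-major axis a_t = (r₁ + r₂)/2 = (1.97472×10^8 + 9.96336×10^8)/2 = 5.96904×10^8 km.
Circular speed at r₁: v₁ = √(μ/r₁) = √(1.32492×10^11/1.97472×10^8) = 25.9026 km/s.
Transfer-orbit speed at r₁ (vis-viva): v_p = √[μ(2/r₁ − 1/a_t)] = 33.4652 km/s.
First burn Δv₁ = |v_p − v₁| = 7.563 km/s.
Circular speed at r₂: v₂ = √(μ/r₂) = 11.532 km/s.
Transfer-orbit speed at r₂: v_a = √[μ(2/r₂ − 1/a_t)] = 6.6327 km/s.
Second burn Δv₂ = |v₂ − v_a| = 4.899 km/s.
Total Δv = Δv₁ + Δv₂ = 12.46 km/s.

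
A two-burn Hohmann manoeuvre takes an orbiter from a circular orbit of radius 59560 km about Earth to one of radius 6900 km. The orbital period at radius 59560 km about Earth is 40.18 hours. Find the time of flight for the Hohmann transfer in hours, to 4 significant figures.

t = 8.372 hours

From Kepler's third law T² = 4π²r³/μ at r = 59560 km, T = 40.18 hours = 40.18 × 3600 s = 1.44648×10^5 s: μ = 4π²r³/T² = 3.98657×10^5 km³/s².
Semi-major axis of the transfer orbit: a_t = (59560 + 6900)/2 = 33230 km.
Half the transfer-orbit period gives t = π√(a_t³/μ) = 30140 s.
Converting: 30140 s ÷ 3600 s/hour = 8.372 hours.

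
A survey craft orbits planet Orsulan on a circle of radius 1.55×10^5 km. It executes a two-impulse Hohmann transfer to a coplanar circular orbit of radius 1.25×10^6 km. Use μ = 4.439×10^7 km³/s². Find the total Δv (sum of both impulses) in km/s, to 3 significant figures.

Δv = 8.81 km/s

Semi-major axis of the transfer orbit: a_t = (1.550×10^5 + 1.250×10^6)/2 = 7.025×10^5 km.
At r₁ the circular-orbit speed is v₁ = √(μ/r₁) = 16.923 km/s.
On the transfer ellipse at r₁, v² = μ(2/r − 1/a) gives v_p = √[μ(2/r₁ − 1/a_t)] = 22.574 km/s.
First burn Δv₁ = |v_p − v₁| = 5.651 km/s.
At r₂, v₂ = √(μ/r₂) = 5.959 km/s.
Transfer-orbit speed at r₂: v_a = √[μ(2/r₂ − 1/a_t)] = 2.799 km/s.
Second burn Δv₂ = |v₂ − v_a| = 3.160 km/s.
Δv = Δv₁ + Δv₂ = 5.651 + 3.160 = 8.811 km/s.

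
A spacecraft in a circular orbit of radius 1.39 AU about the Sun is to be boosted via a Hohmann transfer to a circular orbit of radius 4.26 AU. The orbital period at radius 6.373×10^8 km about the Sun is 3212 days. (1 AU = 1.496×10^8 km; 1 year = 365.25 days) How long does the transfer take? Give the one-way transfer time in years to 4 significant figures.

t = 2.374 years

From Kepler's third law T² = 4π²r³/μ at r = 6.373×10^8 km, T = 3212 days = 3212 × 86400 s = 2.775168×10^8 s: μ = 4π²r³/T² = 1.32682×10^11 km³/s².
In km: r₁ = 1.39 × 1.496×10^8 = 2.07944×10^8 km; r₂ = 4.26 × 1.496×10^8 = 6.37296×10^8 km.
Transfer-ellipse semi-major axis a_t = (r₁ + r₂)/2 = (2.07944×10^8 + 6.37296×10^8)/2 = 4.2262×10^8 km.
Half the transfer-orbit period gives t = π√(a_t³/μ) = 7.493×10^7 s.
Converting: 7.493×10^7 s ÷ 3.15576×10^7 s/year (365.25 × 86400) = 2.374 years.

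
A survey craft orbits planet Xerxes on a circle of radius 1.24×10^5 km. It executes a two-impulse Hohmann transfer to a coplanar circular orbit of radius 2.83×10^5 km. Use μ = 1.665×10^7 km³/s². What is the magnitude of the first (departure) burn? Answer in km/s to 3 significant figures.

The Hohmann ellipse has a_t = (r₁ + r₂)/2 = 2.035×10^5 km.
On the circular orbit at r = 1.240×10^5 km, v_c = √(μ/r) = 11.588 km/s.
Vis-viva on the transfer ellipse at r = 1.240×10^5 km gives v_t = √[μ(2/r − 1/a_t)] = 13.665 km/s.
Δv₁ = |v_t − v_c| = |13.665 − 11.588| = 2.077 km/s.

Δv₁ = 2.08 km/s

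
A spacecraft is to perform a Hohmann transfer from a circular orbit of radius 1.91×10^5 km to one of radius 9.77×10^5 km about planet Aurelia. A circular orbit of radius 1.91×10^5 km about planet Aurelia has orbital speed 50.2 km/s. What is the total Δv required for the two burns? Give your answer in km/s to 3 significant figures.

Δv = 24.2 km/s

From the circular-orbit relation v² = μ/r at r = 1.91×10^5 km: μ = v²r = (50.2)² × 1.91×10^5 = 4.81328×10^8 km³/s².
The Hohmann ellipse has a_t = (r₁ + r₂)/2 = 5.840×10^5 km.
At r₁ the circular-orbit speed is v₁ = √(μ/r₁) = 50.20 km/s.
Transfer-orbit speed at r₁ (vis-viva equation): v_p = √[μ(2/r₁ − 1/a_t)] = 64.93 km/s.
First burn Δv₁ = |v_p − v₁| = 14.73 km/s.
At r₂, v₂ = √(μ/r₂) = 22.196 km/s.
Transfer-orbit speed at r₂: v_a = √[μ(2/r₂ − 1/a_t)] = 12.694 km/s.
Second burn Δv₂ = |v₂ − v_a| = 9.502 km/s.
Δv = Δv₁ + Δv₂ = 14.73 + 9.502 = 24.23 km/s.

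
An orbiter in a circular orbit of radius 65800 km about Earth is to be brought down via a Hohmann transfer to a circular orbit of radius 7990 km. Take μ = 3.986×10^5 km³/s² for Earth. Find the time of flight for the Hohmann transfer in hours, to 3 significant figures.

t = 9.80 hours

Semi-major axis of the transfer orbit: a_t = (65800 + 7990)/2 = 36895 km.
By Kepler's third law the transfer-orbit period is T = 2π√(a_t³/μ), so t = T/2 = 35264 s.
Converting: 35264 s ÷ 3600 s/hour = 9.80 hours.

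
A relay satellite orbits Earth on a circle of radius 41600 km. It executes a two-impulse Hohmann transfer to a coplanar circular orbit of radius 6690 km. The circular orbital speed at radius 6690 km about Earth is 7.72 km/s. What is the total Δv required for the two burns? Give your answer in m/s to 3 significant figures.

Δv = 3880 m/s

From the circular-orbit relation v² = μ/r at r = 6690 km: μ = v²r = (7.72)² × 6690 = 3.98713×10^5 km³/s².
The Hohmann ellipse has a_t = (r₁ + r₂)/2 = 24145 km.
Circular speed at r₁: v₁ = √(μ/r₁) = √(3.98713×10^5/41600) = 3.0959 km/s.
On the transfer ellipse at r₁, vis-viva gives v_a = √[μ(2/r₁ − 1/a_t)] = 1.6296 km/s.
First burn Δv₁ = |v_a − v₁| = 1.4663 km/s.
Circular speed at r₂: v₂ = √(μ/r₂) = 7.72000 km/s.
Transfer-orbit speed at r₂: v_p = √[μ(2/r₂ − 1/a_t)] = 10.1333 km/s.
Second burn Δv₂ = |v₂ − v_p| = 2.4133 km/s.
Total Δv = Δv₁ + Δv₂ = 3.880 km/s.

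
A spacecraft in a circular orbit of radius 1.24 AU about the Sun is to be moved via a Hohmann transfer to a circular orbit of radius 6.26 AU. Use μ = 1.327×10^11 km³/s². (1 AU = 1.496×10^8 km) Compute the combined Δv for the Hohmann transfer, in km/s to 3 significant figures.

In km: r₁ = 1.24 × 1.496×10^8 = 1.85504×10^8 km; r₂ = 6.26 × 1.496×10^8 = 9.36496×10^8 km.
Transfer-ellipse semi-major axis a_t = (r₁ + r₂)/2 = (1.85504×10^8 + 9.36496×10^8)/2 = 5.610×10^8 km.
At r₁ the circular-orbit speed is v₁ = √(μ/r₁) = 26.746 km/s.
On the transfer ellipse at r₁, vis-viva gives v_p = √[μ(2/r₁ − 1/a_t)] = 34.557 km/s.
First burn Δv₁ = |v_p − v₁| = 7.811 km/s.
Circular speed at r₂: v₂ = √(μ/r₂) = 11.904 km/s.
Transfer-orbit speed at r₂: v_a = √[μ(2/r₂ − 1/a_t)] = 6.8451 km/s.
Second burn Δv₂ = |v₂ − v_a| = 5.059 km/s.
Total Δv = Δv₁ + Δv₂ = 12.87 km/s.

Δv = 12.9 km/s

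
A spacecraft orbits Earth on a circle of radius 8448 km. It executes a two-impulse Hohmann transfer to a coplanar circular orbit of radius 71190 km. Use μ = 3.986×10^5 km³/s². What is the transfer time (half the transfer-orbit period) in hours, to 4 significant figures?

t = 10.98 hours

Transfer-ellipse semi-major axis a_t = (r₁ + r₂)/2 = (8448 + 71190)/2 = 39819 km.
By Kepler's third law the transfer-orbit period is T = 2π√(a_t³/μ), so t = T/2 = 39540 s.
Converting: 39540 s ÷ 3600 s/hour = 10.98 hours.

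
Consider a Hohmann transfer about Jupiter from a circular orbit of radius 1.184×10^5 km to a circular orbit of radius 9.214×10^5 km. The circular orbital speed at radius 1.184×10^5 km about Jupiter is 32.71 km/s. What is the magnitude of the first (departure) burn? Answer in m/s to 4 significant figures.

From the circular-orbit relation v² = μ/r at r = 1.184×10^5 km: μ = v²r = (32.71)² × 1.184×10^5 = 1.26681×10^8 km³/s².
Transfer-ellipse semi-major axis a_t = (r₁ + r₂)/2 = (1.184×10^5 + 9.214×10^5)/2 = 5.199×10^5 km.
Circular speed at r = 1.184×10^5 km: v_c = √(μ/r) = 32.71 km/s.
Vis-viva on the transfer ellipse at r = 1.184×10^5 km gives v_t = √[μ(2/r − 1/a_t)] = 43.55 km/s.
Δv₁ = |v_t − v_c| = |43.55 − 32.71| = 10.84 km/s.

Δv₁ = 10840 m/s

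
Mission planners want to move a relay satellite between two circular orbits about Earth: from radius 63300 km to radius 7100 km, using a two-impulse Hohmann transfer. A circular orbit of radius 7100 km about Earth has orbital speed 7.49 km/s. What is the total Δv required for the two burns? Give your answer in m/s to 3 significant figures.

Δv = 3940 m/s

From the circular-orbit relation v² = μ/r at r = 7100 km: μ = v²r = (7.49)² × 7100 = 3.98311×10^5 km³/s².
Transfer-ellipse semi-major axis a_t = (r₁ + r₂)/2 = (63300 + 7100)/2 = 35200 km.
Circular speed at r₁: v₁ = √(μ/r₁) = √(3.98311×10^5/63300) = 2.5085 km/s.
Transfer-orbit speed at r₁ (vis-viva): v_a = √[μ(2/r₁ − 1/a_t)] = 1.1266 km/s.
First burn Δv₁ = |v_a − v₁| = 1.382 km/s.
At r₂, v₂ = √(μ/r₂) = 7.4900 km/s.
Transfer-orbit speed at r₂: v_p = √[μ(2/r₂ − 1/a_t)] = 10.044 km/s.
Second burn Δv₂ = |v₂ − v_p| = 2.554 km/s.
Δv = Δv₁ + Δv₂ = 1.382 + 2.554 = 3.936 km/s.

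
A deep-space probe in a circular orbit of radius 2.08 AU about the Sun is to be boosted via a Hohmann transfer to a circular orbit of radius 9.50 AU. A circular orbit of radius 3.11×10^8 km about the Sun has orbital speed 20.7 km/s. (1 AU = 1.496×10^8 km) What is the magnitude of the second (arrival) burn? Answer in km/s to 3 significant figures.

Δv₂ = 3.88 km/s

From the circular-orbit relation v² = μ/r at r = 3.11×10^8 km: μ = v²r = (20.7)² × 3.11×10^8 = 1.33260×10^11 km³/s².
In km: r₁ = 2.08 × 1.496×10^8 = 3.11168×10^8 km; r₂ = 9.50 × 1.496×10^8 = 1.4212×10^9 km.
Transfer-ellipse semi-major axis a_t = (r₁ + r₂)/2 = (3.11168×10^8 + 1.4212×10^9)/2 = 8.66184×10^8 km.
Circular speed at r = 1.4212×10^9 km: v_c = √(μ/r) = 9.683 km/s.
Transfer-orbit speed at the same r (vis-viva, a = a_t): v_t = √[μ(2/r − 1/a_t)] = 5.804 km/s.
Δv₂ = |v_t − v_c| = |5.804 − 9.683| = 3.879 km/s.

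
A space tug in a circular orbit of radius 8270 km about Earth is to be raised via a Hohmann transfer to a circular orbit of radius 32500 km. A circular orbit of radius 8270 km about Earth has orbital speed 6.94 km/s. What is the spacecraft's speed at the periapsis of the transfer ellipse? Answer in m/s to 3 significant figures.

v = 8760 m/s

From the circular-orbit relation v² = μ/r at r = 8270 km: μ = v²r = (6.94)² × 8270 = 3.98313×10^5 km³/s².
Semi-major axis of the transfer orbit: a_t = (8270 + 32500)/2 = 20385 km.
The periapsis of the transfer ellipse is at r = 8270 km.
From the vis-viva equation, v = √[μ(2/r − 1/a_t)] = 8.763 km/s.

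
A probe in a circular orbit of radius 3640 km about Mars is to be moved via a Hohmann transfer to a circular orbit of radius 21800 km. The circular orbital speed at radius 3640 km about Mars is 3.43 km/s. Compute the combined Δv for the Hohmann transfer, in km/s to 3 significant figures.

Δv = 1.71 km/s

From the circular-orbit relation v² = μ/r at r = 3640 km: μ = v²r = (3.43)² × 3640 = 42824.2 km³/s².
The Hohmann ellipse has a_t = (r₁ + r₂)/2 = 12720 km.
Circular speed at r₁: v₁ = √(μ/r₁) = √(42824.2/3640) = 3.430 km/s.
On the transfer ellipse at r₁, vis-viva equation gives v_p = √[μ(2/r₁ − 1/a_t)] = 4.490 km/s.
First burn Δv₁ = |v_p − v₁| = 1.060 km/s.
At r₂, v₂ = √(μ/r₂) = 1.4016 km/s.
Transfer-orbit speed at r₂: v_a = √[μ(2/r₂ − 1/a_t)] = 0.74976 km/s.
Second burn Δv₂ = |v₂ − v_a| = 0.6518 km/s.
Δv = Δv₁ + Δv₂ = 1.060 + 0.6518 = 1.712 km/s.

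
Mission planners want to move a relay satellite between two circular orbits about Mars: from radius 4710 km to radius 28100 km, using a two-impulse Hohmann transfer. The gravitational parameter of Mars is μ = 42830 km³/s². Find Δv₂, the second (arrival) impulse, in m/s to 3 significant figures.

Semi-major axis of the transfer orbit: a_t = (4710 + 28100)/2 = 16405 km.
On the circular orbit at r = 28100 km, v_c = √(μ/r) = 1.2346 km/s.
Vis-viva on the transfer ellipse at r = 28100 km gives v_t = √[μ(2/r − 1/a_t)] = 0.66152 km/s.
Δv₂ = |v_t − v_c| = |0.66152 − 1.2346| = 0.5731 km/s.

Δv₂ = 573 m/s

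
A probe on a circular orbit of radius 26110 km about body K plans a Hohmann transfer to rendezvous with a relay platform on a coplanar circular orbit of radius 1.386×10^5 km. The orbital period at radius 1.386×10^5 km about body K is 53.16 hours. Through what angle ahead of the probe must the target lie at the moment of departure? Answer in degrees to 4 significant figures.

From Kepler's third law T² = 4π²r³/μ at r = 1.386×10^5 km, T = 53.16 hours = 53.16 × 3600 s = 1.91376×10^5 s: μ = 4π²r³/T² = 2.86995×10^6 km³/s².
Transfer-ellipse semi-major axis a_t = (r₁ + r₂)/2 = (26110 + 1.386×10^5)/2 = 82355 km.
Transfer time t = π√(a_t³/μ) = 43830 s.
The target's mean motion on its circular orbit is ω₂ = √(μ/r₂³) = 3.283×10^-5 rad/s.
Angle swept by the target during transfer: ω₂·t = 1.4389 rad = 82.44°.
Arrival is 180° from departure on the ellipse, so φ = 180° − 82.44° = 97.56°.

φ = 97.56°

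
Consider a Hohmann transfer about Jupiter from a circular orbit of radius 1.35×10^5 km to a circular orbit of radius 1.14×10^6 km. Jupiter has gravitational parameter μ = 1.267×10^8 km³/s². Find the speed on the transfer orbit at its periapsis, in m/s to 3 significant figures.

Transfer-ellipse semi-major axis a_t = (r₁ + r₂)/2 = (1.350×10^5 + 1.140×10^6)/2 = 6.375×10^5 km.
The periapsis of the transfer ellipse is at r = 1.350×10^5 km.
Vis-viva: v = √[μ(2/r − 1/a_t)] = √[1.267×10^8 × (2/1.350×10^5 − 1/6.375×10^5)] = 40.97 km/s.

v = 41000 m/s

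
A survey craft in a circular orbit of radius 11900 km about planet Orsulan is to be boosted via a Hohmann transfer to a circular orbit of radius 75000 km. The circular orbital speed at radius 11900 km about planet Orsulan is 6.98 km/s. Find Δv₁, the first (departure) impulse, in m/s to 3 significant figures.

From the circular-orbit relation v² = μ/r at r = 11900 km: μ = v²r = (6.98)² × 11900 = 5.79773×10^5 km³/s².
Semi-major axis of the transfer orbit: a_t = (11900 + 75000)/2 = 43450 km.
On the circular orbit at r = 11900 km, v_c = √(μ/r) = 6.980 km/s.
Transfer-orbit speed at the same r (vis-viva, a = a_t): v_t = √[μ(2/r − 1/a_t)] = 9.170 km/s.
Δv₁ = |v_t − v_c| = |9.170 − 6.980| = 2.190 km/s.

Δv₁ = 2190 m/s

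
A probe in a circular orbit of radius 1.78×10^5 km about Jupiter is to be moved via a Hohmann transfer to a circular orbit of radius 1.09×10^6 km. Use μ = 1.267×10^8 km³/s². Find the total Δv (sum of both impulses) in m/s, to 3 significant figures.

Δv = 13400 m/s

Semi-major axis of the transfer orbit: a_t = (1.780×10^5 + 1.090×10^6)/2 = 6.340×10^5 km.
Circular speed at r₁: v₁ = √(μ/r₁) = √(1.267×10^8/1.780×10^5) = 26.6795 km/s.
Transfer-orbit speed at r₁ (vis-viva equation): v_p = √[μ(2/r₁ − 1/a_t)] = 34.9822 km/s.
First burn Δv₁ = |v_p − v₁| = 8.303 km/s.
Circular speed at r₂: v₂ = √(μ/r₂) = 10.7814 km/s.
Transfer-orbit speed at r₂: v_a = √[μ(2/r₂ − 1/a_t)] = 5.71269 km/s.
Second burn Δv₂ = |v₂ − v_a| = 5.069 km/s.
Total Δv = Δv₁ + Δv₂ = 13.37 km/s.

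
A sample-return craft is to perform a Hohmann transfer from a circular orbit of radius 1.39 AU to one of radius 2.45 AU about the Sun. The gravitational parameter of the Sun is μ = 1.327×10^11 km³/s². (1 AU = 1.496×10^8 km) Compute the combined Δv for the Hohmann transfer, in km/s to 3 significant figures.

In km: r₁ = 1.39 × 1.496×10^8 = 2.07944×10^8 km; r₂ = 2.45 × 1.496×10^8 = 3.6652×10^8 km.
Transfer-ellipse semi-major axis a_t = (r₁ + r₂)/2 = (2.07944×10^8 + 3.6652×10^8)/2 = 2.87232×10^8 km.
At r₁ the circular-orbit speed is v₁ = √(μ/r₁) = 25.262 km/s.
Transfer-orbit speed at r₁ (vis-viva equation): v_p = √[μ(2/r₁ − 1/a_t)] = 28.536 km/s.
First burn Δv₁ = |v_p − v₁| = 3.274 km/s.
Circular speed at r₂: v₂ = √(μ/r₂) = 19.028 km/s.
Transfer-orbit speed at r₂: v_a = √[μ(2/r₂ − 1/a_t)] = 16.190 km/s.
Second burn Δv₂ = |v₂ − v_a| = 2.838 km/s.
Δv = Δv₁ + Δv₂ = 3.274 + 2.838 = 6.112 km/s.

Δv = 6.11 km/s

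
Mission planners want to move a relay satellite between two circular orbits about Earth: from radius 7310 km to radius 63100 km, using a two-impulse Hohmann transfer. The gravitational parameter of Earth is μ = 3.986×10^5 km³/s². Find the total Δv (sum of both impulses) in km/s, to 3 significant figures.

The Hohmann ellipse has a_t = (r₁ + r₂)/2 = 35205 km.
Circular speed at r₁: v₁ = √(μ/r₁) = √(3.986×10^5/7310) = 7.384 km/s.
Transfer-orbit speed at r₁ (vis-viva): v_p = √[μ(2/r₁ − 1/a_t)] = 9.886 km/s.
First burn Δv₁ = |v_p − v₁| = 2.502 km/s.
At r₂, v₂ = √(μ/r₂) = 2.513 km/s.
Transfer-orbit speed at r₂: v_a = √[μ(2/r₂ − 1/a_t)] = 1.145 km/s.
Second burn Δv₂ = |v₂ − v_a| = 1.368 km/s.
Δv = Δv₁ + Δv₂ = 2.502 + 1.368 = 3.870 km/s.

Δv = 3.87 km/s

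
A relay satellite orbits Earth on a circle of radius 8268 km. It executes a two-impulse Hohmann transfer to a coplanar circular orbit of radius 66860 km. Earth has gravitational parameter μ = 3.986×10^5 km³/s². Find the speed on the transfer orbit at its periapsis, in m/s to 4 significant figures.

Semi-major axis of the transfer orbit: a_t = (8268 + 66860)/2 = 37564 km.
The periapsis of the transfer ellipse is at r = 8268 km.
Vis-viva: v = √[μ(2/r − 1/a_t)] = √[3.986×10^5 × (2/8268 − 1/37564)] = 9.263 km/s.

v = 9263 m/s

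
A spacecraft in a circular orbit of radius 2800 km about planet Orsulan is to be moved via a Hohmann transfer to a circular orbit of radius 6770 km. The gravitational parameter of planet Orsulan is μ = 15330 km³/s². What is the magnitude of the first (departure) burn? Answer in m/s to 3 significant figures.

Transfer-ellipse semi-major axis a_t = (r₁ + r₂)/2 = (2800 + 6770)/2 = 4785 km.
On the circular orbit at r = 2800 km, v_c = √(μ/r) = 2.3399 km/s.
Vis-viva on the transfer ellipse at r = 2800 km gives v_t = √[μ(2/r − 1/a_t)] = 2.7832 km/s.
Δv₁ = |v_t − v_c| = |2.7832 − 2.3399| = 0.4433 km/s.

Δv₁ = 443 m/s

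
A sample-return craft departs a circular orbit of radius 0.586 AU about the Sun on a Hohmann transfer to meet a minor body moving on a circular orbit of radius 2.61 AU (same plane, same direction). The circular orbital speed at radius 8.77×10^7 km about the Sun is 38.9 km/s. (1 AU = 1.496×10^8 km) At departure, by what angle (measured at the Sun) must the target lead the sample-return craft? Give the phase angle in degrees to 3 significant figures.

From the circular-orbit relation v² = μ/r at r = 8.77×10^7 km: μ = v²r = (38.9)² × 8.77×10^7 = 1.32709×10^11 km³/s².
In km: r₁ = 0.586 × 1.496×10^8 = 8.76656×10^7 km; r₂ = 2.61 × 1.496×10^8 = 3.90456×10^8 km.
Transfer-ellipse semi-major axis a_t = (r₁ + r₂)/2 = (8.76656×10^7 + 3.90456×10^8)/2 = 2.390608×10^8 km.
Transfer time t = π√(a_t³/μ) = 3.188×10^7 s.
The target's mean motion on its circular orbit is ω₂ = √(μ/r₂³) = 4.722×10^-8 rad/s.
Angle swept by the target during transfer: ω₂·t = 1.505 rad = 86.23°.
Arrival is 180° from departure on the ellipse, so φ = 180° − 86.23° = 93.8°.

φ = 93.8°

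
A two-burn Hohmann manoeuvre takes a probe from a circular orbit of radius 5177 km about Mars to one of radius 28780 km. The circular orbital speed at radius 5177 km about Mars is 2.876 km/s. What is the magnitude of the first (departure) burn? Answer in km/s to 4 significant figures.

From the circular-orbit relation v² = μ/r at r = 5177 km: μ = v²r = (2.876)² × 5177 = 42820.9 km³/s².
The Hohmann ellipse has a_t = (r₁ + r₂)/2 = 16978.5 km.
Circular speed at r = 5177 km: v_c = √(μ/r) = 2.8760 km/s.
Transfer-orbit speed at the same r (vis-viva, a = a_t): v_t = √[μ(2/r − 1/a_t)] = 3.7444 km/s.
Δv₁ = |v_t − v_c| = |3.7444 − 2.8760| = 0.8684 km/s.

Δv₁ = 0.8684 km/s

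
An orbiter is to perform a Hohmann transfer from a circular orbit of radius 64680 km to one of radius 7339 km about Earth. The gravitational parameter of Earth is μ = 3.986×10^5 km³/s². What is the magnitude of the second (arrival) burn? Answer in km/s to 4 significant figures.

Δv₂ = 2.507 km/s

Transfer-ellipse semi-major axis a_t = (r₁ + r₂)/2 = (64680 + 7339)/2 = 36009.5 km.
On the circular orbit at r = 7339 km, v_c = √(μ/r) = 7.370 km/s.
Vis-viva on the transfer ellipse at r = 7339 km gives v_t = √[μ(2/r − 1/a_t)] = 9.877 km/s.
Δv₂ = |v_t − v_c| = |9.877 − 7.370| = 2.507 km/s.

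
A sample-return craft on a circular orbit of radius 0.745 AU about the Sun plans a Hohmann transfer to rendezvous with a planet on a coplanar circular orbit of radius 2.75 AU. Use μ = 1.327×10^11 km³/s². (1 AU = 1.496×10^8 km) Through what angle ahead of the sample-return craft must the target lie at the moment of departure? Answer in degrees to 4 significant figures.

φ = 88.82°

In km: r₁ = 0.745 × 1.496×10^8 = 1.11452×10^8 km; r₂ = 2.75 × 1.496×10^8 = 4.114×10^8 km.
The Hohmann ellipse has a_t = (r₁ + r₂)/2 = 2.61426×10^8 km.
Transfer time t = π√(a_t³/μ) = 3.645×10^7 s.
Target angular speed ω₂ = √(μ/r₂³) = 4.366×10^-8 rad/s.
Angle swept by the target during transfer: ω₂·t = 1.5914 rad = 91.18°.
Arrival is 180° from departure on the ellipse, so φ = 180° − 91.18° = 88.82°.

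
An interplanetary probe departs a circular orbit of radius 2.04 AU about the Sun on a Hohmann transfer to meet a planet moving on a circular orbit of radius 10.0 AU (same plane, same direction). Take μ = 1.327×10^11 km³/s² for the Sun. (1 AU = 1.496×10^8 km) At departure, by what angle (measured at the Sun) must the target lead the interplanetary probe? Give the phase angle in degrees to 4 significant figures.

In km: r₁ = 2.04 × 1.496×10^8 = 3.05184×10^8 km; r₂ = 10.0 × 1.496×10^8 = 1.496×10^9 km.
The Hohmann ellipse has a_t = (r₁ + r₂)/2 = 9.00592×10^8 km.
The half-period of the transfer ellipse is t = π√(a_t³/μ) = 2.3308×10^8 s.
Target angular speed ω₂ = √(μ/r₂³) = 6.2956×10^-9 rad/s.
Angle swept by the target during transfer: ω₂·t = 1.4674 rad = 84.08°.
Arrival is 180° from departure on the ellipse, so φ = 180° − 84.08° = 95.92°.

φ = 95.92°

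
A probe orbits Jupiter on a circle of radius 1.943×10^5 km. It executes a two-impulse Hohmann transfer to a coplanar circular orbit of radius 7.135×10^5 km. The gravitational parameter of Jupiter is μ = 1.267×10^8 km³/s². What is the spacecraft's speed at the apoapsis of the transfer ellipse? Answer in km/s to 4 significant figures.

The Hohmann ellipse has a_t = (r₁ + r₂)/2 = 4.539×10^5 km.
The apoapsis of the transfer ellipse is at r = 7.135×10^5 km.
Applying v² = μ(2/r − 1/a_t): v = 8.719 km/s.

v = 8.719 km/s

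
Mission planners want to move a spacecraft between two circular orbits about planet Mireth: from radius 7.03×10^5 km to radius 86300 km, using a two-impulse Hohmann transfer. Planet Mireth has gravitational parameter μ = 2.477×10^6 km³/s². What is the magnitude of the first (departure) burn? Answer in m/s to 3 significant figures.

Semi-major axis of the transfer orbit: a_t = (7.030×10^5 + 86300)/2 = 3.9465×10^5 km.
On the circular orbit at r = 7.030×10^5 km, v_c = √(μ/r) = 1.8771 km/s.
Transfer-orbit speed at the same r (vis-viva, a = a_t): v_t = √[μ(2/r − 1/a_t)] = 0.87778 km/s.
Δv₁ = |v_t − v_c| = |0.87778 − 1.8771| = 0.9993 km/s.

Δv₁ = 999 m/s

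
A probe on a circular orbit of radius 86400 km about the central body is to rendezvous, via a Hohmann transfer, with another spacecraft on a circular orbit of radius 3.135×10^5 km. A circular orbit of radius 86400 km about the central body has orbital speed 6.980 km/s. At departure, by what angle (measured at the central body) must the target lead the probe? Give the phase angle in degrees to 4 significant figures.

From the circular-orbit relation v² = μ/r at r = 86400 km: μ = v²r = (6.980)² × 86400 = 4.20944×10^6 km³/s².
The Hohmann ellipse has a_t = (r₁ + r₂)/2 = 1.9995×10^5 km.
The half-period of the transfer ellipse is t = π√(a_t³/μ) = 1.3690512×10^5 s.
Target angular speed ω₂ = √(μ/r₂³) = 1.1688425×10^-5 rad/s.
Angle swept by the target during transfer: ω₂·t = 1.60021 rad = 91.69°.
Arrival is 180° from departure on the ellipse, so φ = 180° − 91.69° = 88.31°.

φ = 88.31°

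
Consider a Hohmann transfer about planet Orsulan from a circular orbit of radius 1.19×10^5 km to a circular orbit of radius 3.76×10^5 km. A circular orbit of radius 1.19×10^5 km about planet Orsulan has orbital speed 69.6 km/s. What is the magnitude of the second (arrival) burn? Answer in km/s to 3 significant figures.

From the circular-orbit relation v² = μ/r at r = 1.19×10^5 km: μ = v²r = (69.6)² × 1.19×10^5 = 5.76455×10^8 km³/s².
Transfer-ellipse semi-major axis a_t = (r₁ + r₂)/2 = (1.190×10^5 + 3.760×10^5)/2 = 2.475×10^5 km.
Circular speed at r = 3.760×10^5 km: v_c = √(μ/r) = 39.1551 km/s.
Vis-viva on the transfer ellipse at r = 3.760×10^5 km gives v_t = √[μ(2/r − 1/a_t)] = 27.1503 km/s.
Δv₂ = |v_t − v_c| = |27.1503 − 39.1551| = 12.00 km/s.

Δv₂ = 12.0 km/s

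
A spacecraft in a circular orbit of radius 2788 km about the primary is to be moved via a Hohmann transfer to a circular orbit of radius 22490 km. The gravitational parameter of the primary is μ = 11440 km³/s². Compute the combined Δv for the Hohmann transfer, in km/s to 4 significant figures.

Δv = 1.055 km/s

Transfer-ellipse semi-major axis a_t = (r₁ + r₂)/2 = (2788 + 22490)/2 = 12639 km.
At r₁ the circular-orbit speed is v₁ = √(μ/r₁) = 2.02566 km/s.
Transfer-orbit speed at r₁ (vis-viva equation): v_p = √[μ(2/r₁ − 1/a_t)] = 2.70212 km/s.
First burn Δv₁ = |v_p − v₁| = 0.6765 km/s.
At r₂, v₂ = √(μ/r₂) = 0.7132 km/s.
Transfer-orbit speed at r₂: v_a = √[μ(2/r₂ − 1/a_t)] = 0.3350 km/s.
Second burn Δv₂ = |v₂ − v_a| = 0.3782 km/s.
Δv = Δv₁ + Δv₂ = 0.6765 + 0.3782 = 1.055 km/s.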